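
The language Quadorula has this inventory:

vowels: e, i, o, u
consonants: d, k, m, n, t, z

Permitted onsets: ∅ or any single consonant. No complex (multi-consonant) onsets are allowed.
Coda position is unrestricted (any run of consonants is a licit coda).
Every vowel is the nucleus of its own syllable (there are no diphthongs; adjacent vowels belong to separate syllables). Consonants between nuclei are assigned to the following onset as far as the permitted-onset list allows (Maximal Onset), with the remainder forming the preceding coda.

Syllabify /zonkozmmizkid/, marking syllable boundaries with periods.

Nuclei (vowels): o, o, i, i → 4 syllables.
V1 /o/ – V2 /o/: cluster /nk/ — the longest permitted-onset suffix is /k/; onset = /k/, preceding coda = /n/.
V2 /o/ – V3 /i/: cluster /zmm/ — the longest permitted-onset suffix is /m/; onset = /m/, preceding coda = /zm/.
V3 /i/ – V4 /i/: cluster /zk/ — the longest permitted-onset suffix is /k/; onset = /k/, preceding coda = /z/.

zon.kozm.miz.kid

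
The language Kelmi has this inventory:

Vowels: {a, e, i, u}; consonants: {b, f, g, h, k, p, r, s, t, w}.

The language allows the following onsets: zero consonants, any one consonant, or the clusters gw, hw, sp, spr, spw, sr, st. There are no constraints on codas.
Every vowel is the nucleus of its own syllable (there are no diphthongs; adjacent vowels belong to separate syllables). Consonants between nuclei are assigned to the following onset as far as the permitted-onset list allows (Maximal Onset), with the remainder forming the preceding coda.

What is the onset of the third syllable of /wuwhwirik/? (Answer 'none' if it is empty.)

Nuclei (vowels): u, i, i → 3 syllables.
Between /u/ (V1) and /i/ (V2): /whw/; trying suffixes from longest down, /hw/ is the first permitted one, so coda /w/ | onset /hw/.
Between /i/ (V2) and /i/ (V3): /r/ is a single consonant, so it becomes the next onset.
Syllabification: wuw.hwi.rik.
Syllable 3 is /rik/: onset /r/, nucleus /i/, coda /k/.

r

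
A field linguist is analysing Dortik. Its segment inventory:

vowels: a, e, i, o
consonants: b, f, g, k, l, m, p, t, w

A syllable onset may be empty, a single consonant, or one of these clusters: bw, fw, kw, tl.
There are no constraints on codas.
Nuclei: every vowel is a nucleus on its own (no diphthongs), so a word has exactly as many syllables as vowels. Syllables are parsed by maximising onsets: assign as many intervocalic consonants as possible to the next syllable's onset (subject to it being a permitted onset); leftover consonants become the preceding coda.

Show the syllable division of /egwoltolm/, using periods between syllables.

The vowels are e, o, o — 3 nuclei, so 3 syllables.
V1 /e/ – V2 /o/: /gw/; trying suffixes from longest down, /w/ is the first permitted one, so coda /g/ | onset /w/.
V2 /o/ – V3 /o/: /lt/ — longest licit onset from the right is /t/, leaving /l/ as coda.

eg.wol.tolm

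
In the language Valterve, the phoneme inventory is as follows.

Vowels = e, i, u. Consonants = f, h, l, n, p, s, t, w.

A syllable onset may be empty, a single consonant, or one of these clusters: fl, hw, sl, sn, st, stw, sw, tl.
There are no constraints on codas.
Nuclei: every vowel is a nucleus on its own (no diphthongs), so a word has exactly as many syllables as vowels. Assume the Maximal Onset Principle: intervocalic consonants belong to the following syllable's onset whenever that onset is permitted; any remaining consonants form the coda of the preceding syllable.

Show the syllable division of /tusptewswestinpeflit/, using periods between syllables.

Nuclei (vowels): u, e, e, i, e, i → 6 syllables.
/u…e/ gap (V1→V2): /spt/; trying suffixes from longest down, /t/ is the first permitted one, so coda /sp/ | onset /t/.
/e…e/ gap (V2→V3): /wsw/; trying suffixes from longest down, /sw/ is the first permitted one, so coda /w/ | onset /sw/.
/e…i/ gap (V3→V4): /st/ — entire cluster is a permitted onset → onset /st/, coda ∅.
/i…e/ gap (V4→V5): cluster /np/ — the longest permitted-onset suffix is /p/; onset = /p/, preceding coda = /n/.
/e…i/ gap (V5→V6): /fl/ is a licit onset in full, so it all attaches to the next syllable.

tusp.tew.swe.stin.pe.flit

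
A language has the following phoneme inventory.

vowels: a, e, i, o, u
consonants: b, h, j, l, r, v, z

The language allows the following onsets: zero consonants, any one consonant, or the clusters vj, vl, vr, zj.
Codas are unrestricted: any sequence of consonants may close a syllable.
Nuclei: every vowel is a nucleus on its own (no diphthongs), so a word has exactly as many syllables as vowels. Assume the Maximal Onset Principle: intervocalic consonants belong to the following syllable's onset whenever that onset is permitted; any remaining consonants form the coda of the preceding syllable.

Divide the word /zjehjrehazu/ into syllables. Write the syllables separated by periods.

The vowels are e, e, a, u — 4 nuclei, so 4 syllables.
σ1/σ2 boundary: cluster /hjr/ — the longest permitted-onset suffix is /r/; onset = /r/, preceding coda = /hj/.
σ2/σ3 boundary: just /h/ — single C goes to the following onset.
σ3/σ4 boundary: just /z/ — single C goes to the following onset.

zjehj.re.ha.zu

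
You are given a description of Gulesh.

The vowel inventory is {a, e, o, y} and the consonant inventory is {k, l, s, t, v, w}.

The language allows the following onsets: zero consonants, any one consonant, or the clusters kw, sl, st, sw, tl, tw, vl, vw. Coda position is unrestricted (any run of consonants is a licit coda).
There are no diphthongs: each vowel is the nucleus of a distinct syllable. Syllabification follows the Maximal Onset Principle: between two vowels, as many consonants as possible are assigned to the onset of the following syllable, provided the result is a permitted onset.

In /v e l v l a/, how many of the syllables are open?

1

The vowels are e, a — 2 nuclei, so 2 syllables.
V1 /e/ – V2 /a/: cluster /lvl/ — the longest permitted-onset suffix is /vl/; onset = /vl/, preceding coda = /l/.
So the parse is vel.vla.
Classifying each syllable: /vel/ (closed), /vla/ (open).
Open syllables: 1.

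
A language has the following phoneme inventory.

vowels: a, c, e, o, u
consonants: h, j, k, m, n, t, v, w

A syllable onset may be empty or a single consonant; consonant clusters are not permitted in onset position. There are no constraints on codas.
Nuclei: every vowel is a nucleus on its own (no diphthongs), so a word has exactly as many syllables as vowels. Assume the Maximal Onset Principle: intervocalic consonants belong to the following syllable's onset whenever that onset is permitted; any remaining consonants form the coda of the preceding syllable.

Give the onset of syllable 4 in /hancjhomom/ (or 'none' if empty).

Nuclei (vowels): a, c, o, o → 4 syllables.
/a…c/ gap (V1→V2): /n/ is a single consonant, so it becomes the next onset.
/c…o/ gap (V2→V3): /jh/ — longest licit onset from the right is /h/, leaving /j/ as coda.
/o…o/ gap (V3→V4): just /m/ — single C goes to the following onset.
So the parse is ha.ncj.ho.mom.
Syllable 4 is /mom/: onset /m/, nucleus /o/, coda /m/.

m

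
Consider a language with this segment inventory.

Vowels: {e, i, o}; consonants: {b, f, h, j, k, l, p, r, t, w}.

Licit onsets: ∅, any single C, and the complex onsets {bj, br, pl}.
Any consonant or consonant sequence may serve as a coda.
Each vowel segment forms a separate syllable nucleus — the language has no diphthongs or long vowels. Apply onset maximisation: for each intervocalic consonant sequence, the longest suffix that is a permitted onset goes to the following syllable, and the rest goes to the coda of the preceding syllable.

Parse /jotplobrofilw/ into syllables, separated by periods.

jot.plo.bro.filw

Nuclei (vowels): o, o, o, i → 4 syllables.
V1 /o/ – V2 /o/: /tpl/ — longest licit onset from the right is /pl/, leaving /t/ as coda.
V2 /o/ – V3 /o/: /br/ is a licit onset in full, so it all attaches to the next syllable.
V3 /o/ – V4 /i/: /f/ → onset of the next syllable (single consonants are always licit onsets).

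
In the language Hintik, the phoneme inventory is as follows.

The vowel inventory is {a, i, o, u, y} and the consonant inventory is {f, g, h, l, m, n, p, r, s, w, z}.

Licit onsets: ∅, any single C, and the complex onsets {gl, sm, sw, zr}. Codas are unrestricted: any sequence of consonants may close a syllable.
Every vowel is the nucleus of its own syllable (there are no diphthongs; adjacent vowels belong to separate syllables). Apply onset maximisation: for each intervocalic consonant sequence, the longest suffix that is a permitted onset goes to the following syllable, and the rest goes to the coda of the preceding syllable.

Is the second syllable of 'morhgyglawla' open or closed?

The vowels are o, y, a, a — 4 nuclei, so 4 syllables.
σ1/σ2 boundary: /rhg/; trying suffixes from longest down, /g/ is the first permitted one, so coda /rh/ | onset /g/.
σ2/σ3 boundary: cluster /gl/ — /gl/ is itself a permitted onset, so the whole cluster goes right; preceding coda = ∅.
σ3/σ4 boundary: cluster /wl/ — the longest permitted-onset suffix is /l/; onset = /l/, preceding coda = /w/.
So the parse is morh.gy.glaw.la.
Syllable 2 is /gy/; it ends in its nucleus with no coda, so it is open.

open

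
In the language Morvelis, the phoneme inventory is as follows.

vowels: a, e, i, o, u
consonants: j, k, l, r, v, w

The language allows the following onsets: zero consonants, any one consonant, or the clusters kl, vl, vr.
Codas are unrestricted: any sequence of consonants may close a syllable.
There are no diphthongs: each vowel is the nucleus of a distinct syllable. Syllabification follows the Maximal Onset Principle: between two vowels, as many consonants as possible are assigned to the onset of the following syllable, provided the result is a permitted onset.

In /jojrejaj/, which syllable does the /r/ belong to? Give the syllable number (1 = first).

Vowels present: o, e, a; each is a nucleus, giving 3 syllables.
V1 /o/ – V2 /e/: /jr/; trying suffixes from longest down, /r/ is the first permitted one, so coda /j/ | onset /r/.
V2 /e/ – V3 /a/: /j/ is a single consonant, so it becomes the next onset.
Syllabification: joj.re.jaj.
The /r/ is in the onset of syllable 2 (/re/).

2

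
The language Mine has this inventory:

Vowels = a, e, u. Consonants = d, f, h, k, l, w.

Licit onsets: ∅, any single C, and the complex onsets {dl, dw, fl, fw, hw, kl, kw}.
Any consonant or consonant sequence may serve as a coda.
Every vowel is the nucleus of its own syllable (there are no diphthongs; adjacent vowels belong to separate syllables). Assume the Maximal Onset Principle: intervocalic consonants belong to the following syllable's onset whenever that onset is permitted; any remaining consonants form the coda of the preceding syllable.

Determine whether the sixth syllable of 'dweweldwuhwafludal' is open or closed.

Vowels present: e, e, u, a, u, a; each is a nucleus, giving 6 syllables.
Between /e/ (V1) and /e/ (V2): just /w/ — single C goes to the following onset.
Between /e/ (V2) and /u/ (V3): /ldw/; trying suffixes from longest down, /dw/ is the first permitted one, so coda /l/ | onset /dw/.
Between /u/ (V3) and /a/ (V4): /hw/ is a licit onset in full, so it all attaches to the next syllable.
Between /a/ (V4) and /u/ (V5): /fl/ is a licit onset in full, so it all attaches to the next syllable.
Between /u/ (V5) and /a/ (V6): just /d/ — single C goes to the following onset.
Syllabification: dwe.wel.dwu.hwa.flu.dal.
Syllable 6 is /dal/ with coda /l/, so it is closed.

closed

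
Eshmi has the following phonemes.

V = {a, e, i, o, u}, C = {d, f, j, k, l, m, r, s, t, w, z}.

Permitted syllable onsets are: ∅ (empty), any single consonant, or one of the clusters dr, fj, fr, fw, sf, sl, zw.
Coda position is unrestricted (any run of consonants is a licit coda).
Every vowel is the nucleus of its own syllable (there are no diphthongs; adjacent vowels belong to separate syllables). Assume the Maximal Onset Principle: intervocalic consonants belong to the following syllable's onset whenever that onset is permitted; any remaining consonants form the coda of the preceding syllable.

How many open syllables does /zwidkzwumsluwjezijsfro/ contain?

Vowels present: i, u, u, e, i, o; each is a nucleus, giving 6 syllables.
V1 /i/ – V2 /u/: /dkzw/; trying suffixes from longest down, /zw/ is the first permitted one, so coda /dk/ | onset /zw/.
V2 /u/ – V3 /u/: /msl/ — longest licit onset from the right is /sl/, leaving /m/ as coda.
V3 /u/ – V4 /e/: /wj/; trying suffixes from longest down, /j/ is the first permitted one, so coda /w/ | onset /j/.
V4 /e/ – V5 /i/: /z/ → onset of the next syllable (single consonants are always licit onsets).
V5 /i/ – V6 /o/: cluster /jsfr/ — the longest permitted-onset suffix is /fr/; onset = /fr/, preceding coda = /js/.
Putting it together: zwidk.zwum.sluw.je.zijs.fro.
Classifying each syllable: /zwidk/ (closed), /zwum/ (closed), /sluw/ (closed), /je/ (open), /zijs/ (closed), /fro/ (open).
Open syllables: 2.

2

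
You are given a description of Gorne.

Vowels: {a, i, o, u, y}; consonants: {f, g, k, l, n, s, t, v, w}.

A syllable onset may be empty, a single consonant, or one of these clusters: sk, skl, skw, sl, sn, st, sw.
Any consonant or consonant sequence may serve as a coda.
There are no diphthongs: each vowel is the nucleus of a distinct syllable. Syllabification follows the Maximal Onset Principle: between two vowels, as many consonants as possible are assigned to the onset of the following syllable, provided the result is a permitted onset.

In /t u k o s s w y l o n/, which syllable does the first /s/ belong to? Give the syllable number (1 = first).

2

Vowels present: u, o, y, o; each is a nucleus, giving 4 syllables.
σ1/σ2 boundary: just /k/ — single C goes to the following onset.
σ2/σ3 boundary: /ssw/ — longest licit onset from the right is /sw/, leaving /s/ as coda.
σ3/σ4 boundary: just /l/ — single C goes to the following onset.
Syllabification: tu.kos.swy.lon.
The first /s/ is in the coda of syllable 2 (/kos/).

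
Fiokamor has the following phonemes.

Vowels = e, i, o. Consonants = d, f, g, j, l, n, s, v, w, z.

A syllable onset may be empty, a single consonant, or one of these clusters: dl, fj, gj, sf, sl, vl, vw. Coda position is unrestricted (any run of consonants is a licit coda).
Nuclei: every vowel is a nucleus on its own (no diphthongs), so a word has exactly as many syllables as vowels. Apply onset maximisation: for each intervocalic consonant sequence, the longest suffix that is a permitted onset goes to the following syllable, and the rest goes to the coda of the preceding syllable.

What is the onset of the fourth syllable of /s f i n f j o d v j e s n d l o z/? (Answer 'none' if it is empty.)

dl

The vowels are i, o, e, o — 4 nuclei, so 4 syllables.
σ1/σ2 boundary: /nfj/ — longest licit onset from the right is /fj/, leaving /n/ as coda.
σ2/σ3 boundary: /dvj/; trying suffixes from longest down, /j/ is the first permitted one, so coda /dv/ | onset /j/.
σ3/σ4 boundary: /sndl/; trying suffixes from longest down, /dl/ is the first permitted one, so coda /sn/ | onset /dl/.
Syllabification: sfin.fjodv.jesn.dloz.
Syllable 4 is /dloz/: onset /dl/, nucleus /o/, coda /z/.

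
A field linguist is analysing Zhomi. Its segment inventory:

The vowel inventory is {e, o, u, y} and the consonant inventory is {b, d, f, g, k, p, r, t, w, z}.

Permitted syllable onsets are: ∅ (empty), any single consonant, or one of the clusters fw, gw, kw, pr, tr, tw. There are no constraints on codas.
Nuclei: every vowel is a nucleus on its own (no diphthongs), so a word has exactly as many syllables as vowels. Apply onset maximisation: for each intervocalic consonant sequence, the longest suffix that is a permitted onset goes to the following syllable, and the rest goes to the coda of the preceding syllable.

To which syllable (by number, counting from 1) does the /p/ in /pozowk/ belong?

Nuclei (vowels): o, o → 2 syllables.
σ1/σ2 boundary: /z/ is a single consonant, so it becomes the next onset.
So the parse is po.zowk.
The /p/ is in the onset of syllable 1 (/po/).

1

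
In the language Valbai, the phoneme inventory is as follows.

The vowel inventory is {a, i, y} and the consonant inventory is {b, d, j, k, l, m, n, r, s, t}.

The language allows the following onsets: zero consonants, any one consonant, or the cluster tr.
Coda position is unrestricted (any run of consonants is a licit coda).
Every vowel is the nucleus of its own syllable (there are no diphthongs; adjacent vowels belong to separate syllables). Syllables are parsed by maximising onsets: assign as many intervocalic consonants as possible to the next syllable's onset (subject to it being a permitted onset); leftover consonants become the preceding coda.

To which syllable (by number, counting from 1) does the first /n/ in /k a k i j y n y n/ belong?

4

Nuclei (vowels): a, i, y, y → 4 syllables.
V1 /a/ – V2 /i/: /k/ → onset of the next syllable (single consonants are always licit onsets).
V2 /i/ – V3 /y/: just /j/ — single C goes to the following onset.
V3 /y/ – V4 /y/: /n/ → onset of the next syllable (single consonants are always licit onsets).
Syllabification: ka.ki.jy.nyn.
The first /n/ is in the onset of syllable 4 (/nyn/).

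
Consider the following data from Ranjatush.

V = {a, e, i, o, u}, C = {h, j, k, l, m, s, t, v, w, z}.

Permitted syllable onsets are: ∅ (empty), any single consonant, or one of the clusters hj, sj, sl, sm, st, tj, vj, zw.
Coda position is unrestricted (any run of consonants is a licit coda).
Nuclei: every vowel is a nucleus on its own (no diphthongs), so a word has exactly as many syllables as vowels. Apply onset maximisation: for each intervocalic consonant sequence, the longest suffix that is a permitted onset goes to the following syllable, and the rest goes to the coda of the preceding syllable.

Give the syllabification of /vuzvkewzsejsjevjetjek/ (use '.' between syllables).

Vowels present: u, e, e, e, e, e; each is a nucleus, giving 6 syllables.
Between /u/ (V1) and /e/ (V2): /zvk/ splits as /zv/ + /k/ (/k/ is the longest suffix that is a licit onset).
Between /e/ (V2) and /e/ (V3): /wzs/; trying suffixes from longest down, /s/ is the first permitted one, so coda /wz/ | onset /s/.
Between /e/ (V3) and /e/ (V4): /jsj/ — longest licit onset from the right is /sj/, leaving /j/ as coda.
Between /e/ (V4) and /e/ (V5): /vj/ is a licit onset in full, so it all attaches to the next syllable.
Between /e/ (V5) and /e/ (V6): /tj/ — entire cluster is a permitted onset → onset /tj/, coda ∅.

vuzv.kewz.sej.sje.vje.tjek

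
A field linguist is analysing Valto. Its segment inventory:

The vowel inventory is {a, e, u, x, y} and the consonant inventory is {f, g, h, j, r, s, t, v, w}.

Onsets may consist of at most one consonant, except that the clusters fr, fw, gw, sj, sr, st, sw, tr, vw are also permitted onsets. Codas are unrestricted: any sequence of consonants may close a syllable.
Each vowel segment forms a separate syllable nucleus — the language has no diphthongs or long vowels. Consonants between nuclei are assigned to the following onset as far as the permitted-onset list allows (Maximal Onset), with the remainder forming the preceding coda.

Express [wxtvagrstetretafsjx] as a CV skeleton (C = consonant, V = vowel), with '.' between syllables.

CVC.CVCC.CCV.CCV.CVC.CCV

Nuclei (vowels): x, a, e, e, a, x → 6 syllables.
V1 /x/ – V2 /a/: cluster /tv/ — the longest permitted-onset suffix is /v/; onset = /v/, preceding coda = /t/.
V2 /a/ – V3 /e/: cluster /grst/ — the longest permitted-onset suffix is /st/; onset = /st/, preceding coda = /gr/.
V3 /e/ – V4 /e/: cluster /tr/ — /tr/ is itself a permitted onset, so the whole cluster goes right; preceding coda = ∅.
V4 /e/ – V5 /a/: just /t/ — single C goes to the following onset.
V5 /a/ – V6 /x/: /fsj/; trying suffixes from longest down, /sj/ is the first permitted one, so coda /f/ | onset /sj/.
Putting it together: wxt.vagr.ste.tre.taf.sjx.
Mapping each syllable to C/V: /wxt/ → CVC, /vagr/ → CVCC, /ste/ → CCV, /tre/ → CCV, /taf/ → CVC, /sjx/ → CCV.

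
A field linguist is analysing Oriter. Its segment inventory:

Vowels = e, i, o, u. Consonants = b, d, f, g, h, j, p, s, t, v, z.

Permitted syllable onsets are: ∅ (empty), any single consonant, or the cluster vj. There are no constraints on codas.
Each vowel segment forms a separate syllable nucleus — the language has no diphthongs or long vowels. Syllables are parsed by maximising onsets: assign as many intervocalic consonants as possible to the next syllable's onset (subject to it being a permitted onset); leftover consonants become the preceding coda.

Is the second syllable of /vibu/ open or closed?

Nuclei (vowels): i, u → 2 syllables.
Between /i/ (V1) and /u/ (V2): /b/ → onset of the next syllable (single consonants are always licit onsets).
Result: vi.bu.
Syllable 2 is /bu/; it ends in its nucleus with no coda, so it is open.

open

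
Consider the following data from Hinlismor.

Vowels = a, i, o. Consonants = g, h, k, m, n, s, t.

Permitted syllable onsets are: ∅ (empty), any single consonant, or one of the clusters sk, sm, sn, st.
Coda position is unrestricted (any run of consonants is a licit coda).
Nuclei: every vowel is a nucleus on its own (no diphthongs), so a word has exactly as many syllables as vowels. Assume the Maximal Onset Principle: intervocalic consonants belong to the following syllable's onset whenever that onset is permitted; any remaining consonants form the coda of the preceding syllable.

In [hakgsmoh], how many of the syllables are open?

0

Vowels present: a, o; each is a nucleus, giving 2 syllables.
Between /a/ (V1) and /o/ (V2): cluster /kgsm/ — the longest permitted-onset suffix is /sm/; onset = /sm/, preceding coda = /kg/.
Putting it together: hakg.smoh.
Classifying each syllable: /hakg/ (closed), /smoh/ (closed).
Open syllables: 0.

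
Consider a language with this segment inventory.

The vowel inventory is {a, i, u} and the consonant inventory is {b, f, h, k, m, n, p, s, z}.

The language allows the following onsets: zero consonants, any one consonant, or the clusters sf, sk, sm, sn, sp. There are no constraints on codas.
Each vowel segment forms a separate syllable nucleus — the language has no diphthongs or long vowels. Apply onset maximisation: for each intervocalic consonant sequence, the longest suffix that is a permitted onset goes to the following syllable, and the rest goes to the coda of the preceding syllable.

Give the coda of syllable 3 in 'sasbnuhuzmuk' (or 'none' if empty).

Vowels present: a, u, u, u; each is a nucleus, giving 4 syllables.
Between /a/ (V1) and /u/ (V2): /sbn/ — longest licit onset from the right is /n/, leaving /sb/ as coda.
Between /u/ (V2) and /u/ (V3): /h/ → onset of the next syllable (single consonants are always licit onsets).
Between /u/ (V3) and /u/ (V4): /zm/ — longest licit onset from the right is /m/, leaving /z/ as coda.
Result: sasb.nu.huz.muk.
Syllable 3 is /huz/: onset /h/, nucleus /u/, coda /z/.

z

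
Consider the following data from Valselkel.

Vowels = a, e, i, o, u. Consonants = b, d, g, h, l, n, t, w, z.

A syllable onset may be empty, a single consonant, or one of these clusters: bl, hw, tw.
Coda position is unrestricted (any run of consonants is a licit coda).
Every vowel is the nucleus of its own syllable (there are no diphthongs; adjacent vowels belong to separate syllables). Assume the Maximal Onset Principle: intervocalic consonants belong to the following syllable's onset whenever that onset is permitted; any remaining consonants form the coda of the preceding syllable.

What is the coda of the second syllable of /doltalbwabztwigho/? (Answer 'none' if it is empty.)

lb

The vowels are o, a, a, i, o — 5 nuclei, so 5 syllables.
/o…a/ gap (V1→V2): cluster /lt/ — the longest permitted-onset suffix is /t/; onset = /t/, preceding coda = /l/.
/a…a/ gap (V2→V3): /lbw/; trying suffixes from longest down, /w/ is the first permitted one, so coda /lb/ | onset /w/.
/a…i/ gap (V3→V4): /bztw/; trying suffixes from longest down, /tw/ is the first permitted one, so coda /bz/ | onset /tw/.
/i…o/ gap (V4→V5): /gh/ splits as /g/ + /h/ (/h/ is the longest suffix that is a licit onset).
Syllabification: dol.talb.wabz.twig.ho.
Syllable 2 is /talb/: onset /t/, nucleus /a/, coda /lb/.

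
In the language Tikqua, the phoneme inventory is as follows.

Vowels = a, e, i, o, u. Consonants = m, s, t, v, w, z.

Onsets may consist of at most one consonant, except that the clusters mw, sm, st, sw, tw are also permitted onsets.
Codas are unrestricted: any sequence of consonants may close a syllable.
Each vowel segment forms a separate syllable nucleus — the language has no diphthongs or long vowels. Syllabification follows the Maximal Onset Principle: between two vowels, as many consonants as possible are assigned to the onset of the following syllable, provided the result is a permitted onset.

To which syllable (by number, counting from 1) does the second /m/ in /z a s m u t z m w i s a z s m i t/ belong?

3

The vowels are a, u, i, a, i — 5 nuclei, so 5 syllables.
σ1/σ2 boundary: /sm/ is a licit onset in full, so it all attaches to the next syllable.
σ2/σ3 boundary: /tzmw/ splits as /tz/ + /mw/ (/mw/ is the longest suffix that is a licit onset).
σ3/σ4 boundary: /s/ → onset of the next syllable (single consonants are always licit onsets).
σ4/σ5 boundary: /zsm/ — longest licit onset from the right is /sm/, leaving /z/ as coda.
Syllabification: za.smutz.mwi.saz.smit.
The second /m/ is in the onset of syllable 3 (/mwi/).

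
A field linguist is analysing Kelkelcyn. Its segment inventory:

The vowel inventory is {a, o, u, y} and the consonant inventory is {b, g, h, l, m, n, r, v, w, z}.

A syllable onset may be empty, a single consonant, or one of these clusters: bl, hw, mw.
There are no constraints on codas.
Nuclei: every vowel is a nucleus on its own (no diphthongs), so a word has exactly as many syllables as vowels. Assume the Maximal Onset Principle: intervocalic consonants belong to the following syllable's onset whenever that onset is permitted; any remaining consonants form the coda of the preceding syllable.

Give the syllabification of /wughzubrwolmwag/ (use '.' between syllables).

wugh.zubr.wol.mwag

Nuclei (vowels): u, u, o, a → 4 syllables.
σ1/σ2 boundary: cluster /ghz/ — the longest permitted-onset suffix is /z/; onset = /z/, preceding coda = /gh/.
σ2/σ3 boundary: cluster /brw/ — the longest permitted-onset suffix is /w/; onset = /w/, preceding coda = /br/.
σ3/σ4 boundary: /lmw/; trying suffixes from longest down, /mw/ is the first permitted one, so coda /l/ | onset /mw/.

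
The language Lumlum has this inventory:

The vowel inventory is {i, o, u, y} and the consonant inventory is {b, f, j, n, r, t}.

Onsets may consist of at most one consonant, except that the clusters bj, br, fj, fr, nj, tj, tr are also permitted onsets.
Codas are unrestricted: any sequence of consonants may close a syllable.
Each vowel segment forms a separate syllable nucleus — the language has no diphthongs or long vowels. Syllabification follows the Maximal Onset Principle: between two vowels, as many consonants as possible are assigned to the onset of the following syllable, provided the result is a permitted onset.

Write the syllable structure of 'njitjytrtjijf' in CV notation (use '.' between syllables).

CCV.CCVCC.CCVCC

The vowels are i, y, i — 3 nuclei, so 3 syllables.
V1 /i/ – V2 /y/: /tj/ — entire cluster is a permitted onset → onset /tj/, coda ∅.
V2 /y/ – V3 /i/: cluster /trtj/ — the longest permitted-onset suffix is /tj/; onset = /tj/, preceding coda = /tr/.
Putting it together: nji.tjytr.tjijf.
Mapping each syllable to C/V: /nji/ → CCV, /tjytr/ → CCVCC, /tjijf/ → CCVCC.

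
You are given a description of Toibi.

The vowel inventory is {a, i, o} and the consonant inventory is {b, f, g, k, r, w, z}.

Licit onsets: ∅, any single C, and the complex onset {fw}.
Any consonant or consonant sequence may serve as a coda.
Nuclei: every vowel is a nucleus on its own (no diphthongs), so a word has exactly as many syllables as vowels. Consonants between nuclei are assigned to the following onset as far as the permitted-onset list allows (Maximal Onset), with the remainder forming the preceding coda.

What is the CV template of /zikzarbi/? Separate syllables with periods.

The vowels are i, a, i — 3 nuclei, so 3 syllables.
/i…a/ gap (V1→V2): cluster /kz/ — the longest permitted-onset suffix is /z/; onset = /z/, preceding coda = /k/.
/a…i/ gap (V2→V3): cluster /rb/ — the longest permitted-onset suffix is /b/; onset = /b/, preceding coda = /r/.
So the parse is zik.zar.bi.
Mapping each syllable to C/V: /zik/ → CVC, /zar/ → CVC, /bi/ → CV.

CVC.CVC.CV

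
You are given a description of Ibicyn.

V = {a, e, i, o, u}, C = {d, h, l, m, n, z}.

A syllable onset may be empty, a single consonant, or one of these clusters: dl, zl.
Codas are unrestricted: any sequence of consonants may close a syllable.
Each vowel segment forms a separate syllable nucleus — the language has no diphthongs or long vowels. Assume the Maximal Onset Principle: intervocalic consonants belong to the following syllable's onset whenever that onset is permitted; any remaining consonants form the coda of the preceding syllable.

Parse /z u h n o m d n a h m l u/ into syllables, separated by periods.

The vowels are u, o, a, u — 4 nuclei, so 4 syllables.
σ1/σ2 boundary: cluster /hn/ — the longest permitted-onset suffix is /n/; onset = /n/, preceding coda = /h/.
σ2/σ3 boundary: /mdn/; trying suffixes from longest down, /n/ is the first permitted one, so coda /md/ | onset /n/.
σ3/σ4 boundary: /hml/ — longest licit onset from the right is /l/, leaving /hm/ as coda.

zuh.nomd.nahm.lu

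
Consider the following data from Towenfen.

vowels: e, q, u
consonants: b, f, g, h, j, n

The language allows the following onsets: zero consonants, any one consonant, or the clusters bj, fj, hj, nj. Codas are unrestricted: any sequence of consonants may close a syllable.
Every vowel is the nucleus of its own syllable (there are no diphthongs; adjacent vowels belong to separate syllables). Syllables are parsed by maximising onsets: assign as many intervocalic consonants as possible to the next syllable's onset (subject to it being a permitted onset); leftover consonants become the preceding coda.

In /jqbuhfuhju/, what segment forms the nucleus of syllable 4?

Nuclei (vowels): q, u, u, u → 4 syllables.
The fourth nucleus (vowel 4 from the left) is /u/.

u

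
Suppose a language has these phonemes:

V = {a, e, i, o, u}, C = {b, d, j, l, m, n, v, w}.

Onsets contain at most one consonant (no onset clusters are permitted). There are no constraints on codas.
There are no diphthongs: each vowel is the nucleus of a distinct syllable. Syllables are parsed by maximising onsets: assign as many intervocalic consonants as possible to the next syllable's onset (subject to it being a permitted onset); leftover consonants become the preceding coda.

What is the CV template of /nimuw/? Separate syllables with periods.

CV.CVC

Vowels present: i, u; each is a nucleus, giving 2 syllables.
σ1/σ2 boundary: just /m/ — single C goes to the following onset.
So the parse is ni.muw.
Mapping each syllable to C/V: /ni/ → CV, /muw/ → CVC.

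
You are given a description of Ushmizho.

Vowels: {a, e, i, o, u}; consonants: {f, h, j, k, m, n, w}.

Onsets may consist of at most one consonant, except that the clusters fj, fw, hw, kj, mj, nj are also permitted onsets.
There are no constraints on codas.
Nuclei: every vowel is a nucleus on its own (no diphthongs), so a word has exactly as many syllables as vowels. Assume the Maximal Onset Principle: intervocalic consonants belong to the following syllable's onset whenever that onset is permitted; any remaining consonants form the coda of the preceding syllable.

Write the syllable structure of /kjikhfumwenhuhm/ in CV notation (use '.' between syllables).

The vowels are i, u, e, u — 4 nuclei, so 4 syllables.
V1 /i/ – V2 /u/: /khf/ — longest licit onset from the right is /f/, leaving /kh/ as coda.
V2 /u/ – V3 /e/: cluster /mw/ — the longest permitted-onset suffix is /w/; onset = /w/, preceding coda = /m/.
V3 /e/ – V4 /u/: /nh/; trying suffixes from longest down, /h/ is the first permitted one, so coda /n/ | onset /h/.
Syllabification: kjikh.fum.wen.huhm.
Mapping each syllable to C/V: /kjikh/ → CCVCC, /fum/ → CVC, /wen/ → CVC, /huhm/ → CVCC.

CCVCC.CVC.CVC.CVCC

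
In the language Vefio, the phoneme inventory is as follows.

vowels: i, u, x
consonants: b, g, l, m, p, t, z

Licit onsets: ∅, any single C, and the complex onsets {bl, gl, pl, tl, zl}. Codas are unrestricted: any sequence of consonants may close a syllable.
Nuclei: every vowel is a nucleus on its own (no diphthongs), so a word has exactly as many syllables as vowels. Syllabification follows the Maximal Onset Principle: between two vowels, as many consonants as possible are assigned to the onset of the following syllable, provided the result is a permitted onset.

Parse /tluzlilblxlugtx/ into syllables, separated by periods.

tlu.zlil.blx.lug.tx

The vowels are u, i, x, u, x — 5 nuclei, so 5 syllables.
/u…i/ gap (V1→V2): /zl/ — entire cluster is a permitted onset → onset /zl/, coda ∅.
/i…x/ gap (V2→V3): cluster /lbl/ — the longest permitted-onset suffix is /bl/; onset = /bl/, preceding coda = /l/.
/x…u/ gap (V3→V4): /l/ is a single consonant, so it becomes the next onset.
/u…x/ gap (V4→V5): cluster /gt/ — the longest permitted-onset suffix is /t/; onset = /t/, preceding coda = /g/.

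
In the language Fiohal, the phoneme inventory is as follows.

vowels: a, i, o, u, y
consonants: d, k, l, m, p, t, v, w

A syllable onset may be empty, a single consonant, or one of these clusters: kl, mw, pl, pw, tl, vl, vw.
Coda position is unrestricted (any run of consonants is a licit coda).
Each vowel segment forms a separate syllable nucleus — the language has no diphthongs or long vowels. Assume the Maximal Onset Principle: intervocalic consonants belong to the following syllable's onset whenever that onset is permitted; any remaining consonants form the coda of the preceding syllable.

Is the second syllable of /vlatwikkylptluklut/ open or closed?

The vowels are a, i, y, u, u — 5 nuclei, so 5 syllables.
Between /a/ (V1) and /i/ (V2): cluster /tw/ — the longest permitted-onset suffix is /w/; onset = /w/, preceding coda = /t/.
Between /i/ (V2) and /y/ (V3): /kk/; trying suffixes from longest down, /k/ is the first permitted one, so coda /k/ | onset /k/.
Between /y/ (V3) and /u/ (V4): /lptl/ — longest licit onset from the right is /tl/, leaving /lp/ as coda.
Between /u/ (V4) and /u/ (V5): /kl/ is a licit onset in full, so it all attaches to the next syllable.
So the parse is vlat.wik.kylp.tlu.klut.
Syllable 2 is /wik/ with coda /k/, so it is closed.

closed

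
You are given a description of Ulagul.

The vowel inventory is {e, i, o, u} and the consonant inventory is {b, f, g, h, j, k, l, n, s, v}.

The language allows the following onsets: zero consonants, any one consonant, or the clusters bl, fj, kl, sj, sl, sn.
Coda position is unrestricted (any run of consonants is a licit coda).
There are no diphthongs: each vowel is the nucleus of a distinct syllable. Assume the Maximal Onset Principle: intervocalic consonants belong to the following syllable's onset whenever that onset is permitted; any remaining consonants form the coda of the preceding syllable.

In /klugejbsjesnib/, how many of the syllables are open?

The vowels are u, e, e, i — 4 nuclei, so 4 syllables.
Between /u/ (V1) and /e/ (V2): /g/ → onset of the next syllable (single consonants are always licit onsets).
Between /e/ (V2) and /e/ (V3): /jbsj/ — longest licit onset from the right is /sj/, leaving /jb/ as coda.
Between /e/ (V3) and /i/ (V4): cluster /sn/ — /sn/ is itself a permitted onset, so the whole cluster goes right; preceding coda = ∅.
So the parse is klu.gejb.sje.snib.
Classifying each syllable: /klu/ (open), /gejb/ (closed), /sje/ (open), /snib/ (closed).
Open syllables: 2.

2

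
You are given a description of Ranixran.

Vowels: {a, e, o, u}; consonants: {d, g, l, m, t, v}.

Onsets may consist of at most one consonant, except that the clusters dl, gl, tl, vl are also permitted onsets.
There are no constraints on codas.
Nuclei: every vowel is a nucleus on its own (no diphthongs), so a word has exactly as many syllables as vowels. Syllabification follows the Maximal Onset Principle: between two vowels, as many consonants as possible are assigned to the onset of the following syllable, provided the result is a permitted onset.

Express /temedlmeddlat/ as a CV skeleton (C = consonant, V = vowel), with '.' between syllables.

Nuclei (vowels): e, e, e, a → 4 syllables.
/e…e/ gap (V1→V2): /m/ is a single consonant, so it becomes the next onset.
/e…e/ gap (V2→V3): /dlm/ splits as /dl/ + /m/ (/m/ is the longest suffix that is a licit onset).
/e…a/ gap (V3→V4): /ddl/; trying suffixes from longest down, /dl/ is the first permitted one, so coda /d/ | onset /dl/.
Syllabification: te.medl.med.dlat.
Mapping each syllable to C/V: /te/ → CV, /medl/ → CVCC, /med/ → CVC, /dlat/ → CCVC.

CV.CVCC.CVC.CCVC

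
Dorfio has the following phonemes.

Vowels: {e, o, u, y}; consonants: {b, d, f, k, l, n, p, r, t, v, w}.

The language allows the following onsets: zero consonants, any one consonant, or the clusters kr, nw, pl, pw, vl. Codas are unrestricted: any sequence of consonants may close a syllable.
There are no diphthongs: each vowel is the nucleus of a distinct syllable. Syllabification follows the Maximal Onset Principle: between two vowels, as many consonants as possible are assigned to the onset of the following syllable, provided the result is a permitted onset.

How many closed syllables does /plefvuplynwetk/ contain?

2

Vowels present: e, u, y, e; each is a nucleus, giving 4 syllables.
/e…u/ gap (V1→V2): /fv/ — longest licit onset from the right is /v/, leaving /f/ as coda.
/u…y/ gap (V2→V3): /pl/ is a licit onset in full, so it all attaches to the next syllable.
/y…e/ gap (V3→V4): /nw/ — entire cluster is a permitted onset → onset /nw/, coda ∅.
Result: plef.vu.ply.nwetk.
Classifying each syllable: /plef/ (closed), /vu/ (open), /ply/ (open), /nwetk/ (closed).
Closed syllables: 2.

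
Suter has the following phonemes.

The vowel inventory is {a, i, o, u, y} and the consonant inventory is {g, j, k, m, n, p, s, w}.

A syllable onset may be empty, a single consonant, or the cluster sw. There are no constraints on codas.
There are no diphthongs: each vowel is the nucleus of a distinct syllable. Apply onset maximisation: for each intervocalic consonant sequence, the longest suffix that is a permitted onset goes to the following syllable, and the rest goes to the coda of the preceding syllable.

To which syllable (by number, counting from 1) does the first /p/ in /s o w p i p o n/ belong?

The vowels are o, i, o — 3 nuclei, so 3 syllables.
σ1/σ2 boundary: /wp/ splits as /w/ + /p/ (/p/ is the longest suffix that is a licit onset).
σ2/σ3 boundary: just /p/ — single C goes to the following onset.
Result: sow.pi.pon.
The first /p/ is in the onset of syllable 2 (/pi/).

2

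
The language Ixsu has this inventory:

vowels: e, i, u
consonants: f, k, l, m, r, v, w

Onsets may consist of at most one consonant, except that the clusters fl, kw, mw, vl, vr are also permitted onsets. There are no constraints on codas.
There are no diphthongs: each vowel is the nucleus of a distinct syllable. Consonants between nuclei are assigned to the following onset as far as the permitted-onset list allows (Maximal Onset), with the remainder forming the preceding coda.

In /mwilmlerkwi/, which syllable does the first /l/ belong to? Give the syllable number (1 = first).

The vowels are i, e, i — 3 nuclei, so 3 syllables.
/i…e/ gap (V1→V2): /lml/ — longest licit onset from the right is /l/, leaving /lm/ as coda.
/e…i/ gap (V2→V3): /rkw/; trying suffixes from longest down, /kw/ is the first permitted one, so coda /r/ | onset /kw/.
Syllabification: mwilm.ler.kwi.
The first /l/ is in the coda of syllable 1 (/mwilm/).

1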